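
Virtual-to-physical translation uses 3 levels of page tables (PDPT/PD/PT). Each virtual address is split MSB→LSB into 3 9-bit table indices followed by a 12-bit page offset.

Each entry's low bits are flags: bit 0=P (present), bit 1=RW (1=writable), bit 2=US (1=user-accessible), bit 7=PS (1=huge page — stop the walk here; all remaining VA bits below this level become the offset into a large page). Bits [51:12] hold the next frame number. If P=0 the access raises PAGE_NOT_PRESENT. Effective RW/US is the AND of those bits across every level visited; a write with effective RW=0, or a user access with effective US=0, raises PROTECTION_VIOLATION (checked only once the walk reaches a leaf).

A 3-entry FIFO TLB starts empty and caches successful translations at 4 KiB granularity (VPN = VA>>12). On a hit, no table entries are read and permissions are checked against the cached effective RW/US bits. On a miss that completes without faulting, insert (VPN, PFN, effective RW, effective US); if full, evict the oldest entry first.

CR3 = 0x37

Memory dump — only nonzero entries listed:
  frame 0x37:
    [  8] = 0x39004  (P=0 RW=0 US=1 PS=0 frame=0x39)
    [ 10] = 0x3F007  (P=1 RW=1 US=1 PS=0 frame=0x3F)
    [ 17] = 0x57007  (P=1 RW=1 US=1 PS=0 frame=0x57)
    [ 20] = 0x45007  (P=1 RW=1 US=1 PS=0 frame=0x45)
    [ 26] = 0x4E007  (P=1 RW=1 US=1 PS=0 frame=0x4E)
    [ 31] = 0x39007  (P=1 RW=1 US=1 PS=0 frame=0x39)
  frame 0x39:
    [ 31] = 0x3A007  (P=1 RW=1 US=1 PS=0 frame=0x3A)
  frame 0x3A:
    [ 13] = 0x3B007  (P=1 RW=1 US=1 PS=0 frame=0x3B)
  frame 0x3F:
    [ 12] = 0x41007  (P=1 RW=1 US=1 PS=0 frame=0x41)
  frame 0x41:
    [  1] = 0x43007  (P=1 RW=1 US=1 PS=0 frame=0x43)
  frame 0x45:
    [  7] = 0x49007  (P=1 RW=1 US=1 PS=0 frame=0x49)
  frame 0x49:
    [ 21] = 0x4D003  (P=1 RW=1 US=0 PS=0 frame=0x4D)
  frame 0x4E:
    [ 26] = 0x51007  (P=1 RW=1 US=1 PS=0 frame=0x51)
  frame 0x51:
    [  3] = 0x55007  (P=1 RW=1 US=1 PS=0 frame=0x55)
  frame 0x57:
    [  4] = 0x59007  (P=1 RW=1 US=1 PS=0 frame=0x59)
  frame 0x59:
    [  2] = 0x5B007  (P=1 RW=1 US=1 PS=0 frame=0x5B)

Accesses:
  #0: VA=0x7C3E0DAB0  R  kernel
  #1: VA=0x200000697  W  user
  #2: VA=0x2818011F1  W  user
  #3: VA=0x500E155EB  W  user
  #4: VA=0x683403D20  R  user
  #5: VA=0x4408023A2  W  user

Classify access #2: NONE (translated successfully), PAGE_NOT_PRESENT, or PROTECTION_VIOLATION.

Trace:
#0 VA=0x7C3E0DAB0 (r,kernel):
  lvl0: tbl 0x37, slot 31 ⇒ 0x39007 (P1/RW1/US1/PS0)
  lvl1: tbl 0x39, slot 31 ⇒ 0x3A007 (P1/RW1/US1/PS0)
  lvl2: tbl 0x3A, slot 13 ⇒ 0x3B007 (P1/RW1/US1/PS0)
  → PA=0x3BAB0  (3 entries read)
#1 VA=0x200000697 (w,user):
  lvl0: tbl 0x37, slot 8 ⇒ 0x39004 (P0/RW0/US1/PS0)
  ✗ PAGE_NOT_PRESENT  [1 reads]
#2 VA=0x2818011F1 (w,user):
  lvl0: tbl 0x37, slot 10 ⇒ 0x3F007 (P1/RW1/US1/PS0)
  lvl1: tbl 0x3F, slot 12 ⇒ 0x41007 (P1/RW1/US1/PS0)
  lvl2: tbl 0x41, slot 1 ⇒ 0x43007 (P1/RW1/US1/PS0)
  → PA=0x431F1  (3 entries read)
#3 VA=0x500E155EB (w,user):
  lvl0: tbl 0x37, slot 20 ⇒ 0x45007 (P1/RW1/US1/PS0)
  lvl1: tbl 0x45, slot 7 ⇒ 0x49007 (P1/RW1/US1/PS0)
  lvl2: tbl 0x49, slot 21 ⇒ 0x4D003 (P1/RW1/US0/PS0)
  ✗ PROTECTION_VIOLATION  [3 reads]
#4 VA=0x683403D20 (r,user):
  lvl0: tbl 0x37, slot 26 ⇒ 0x4E007 (P1/RW1/US1/PS0)
  lvl1: tbl 0x4E, slot 26 ⇒ 0x51007 (P1/RW1/US1/PS0)
  lvl2: tbl 0x51, slot 3 ⇒ 0x55007 (P1/RW1/US1/PS0)
  → PA=0x55D20  (3 entries read)
#5 VA=0x4408023A2 (w,user):
  lvl0: tbl 0x37, slot 17 ⇒ 0x57007 (P1/RW1/US1/PS0)
  lvl1: tbl 0x57, slot 4 ⇒ 0x59007 (P1/RW1/US1/PS0)
  lvl2: tbl 0x59, slot 2 ⇒ 0x5B007 (P1/RW1/US1/PS0)
  → PA=0x5B3A2  (3 entries read)

Access #2 fault: NONE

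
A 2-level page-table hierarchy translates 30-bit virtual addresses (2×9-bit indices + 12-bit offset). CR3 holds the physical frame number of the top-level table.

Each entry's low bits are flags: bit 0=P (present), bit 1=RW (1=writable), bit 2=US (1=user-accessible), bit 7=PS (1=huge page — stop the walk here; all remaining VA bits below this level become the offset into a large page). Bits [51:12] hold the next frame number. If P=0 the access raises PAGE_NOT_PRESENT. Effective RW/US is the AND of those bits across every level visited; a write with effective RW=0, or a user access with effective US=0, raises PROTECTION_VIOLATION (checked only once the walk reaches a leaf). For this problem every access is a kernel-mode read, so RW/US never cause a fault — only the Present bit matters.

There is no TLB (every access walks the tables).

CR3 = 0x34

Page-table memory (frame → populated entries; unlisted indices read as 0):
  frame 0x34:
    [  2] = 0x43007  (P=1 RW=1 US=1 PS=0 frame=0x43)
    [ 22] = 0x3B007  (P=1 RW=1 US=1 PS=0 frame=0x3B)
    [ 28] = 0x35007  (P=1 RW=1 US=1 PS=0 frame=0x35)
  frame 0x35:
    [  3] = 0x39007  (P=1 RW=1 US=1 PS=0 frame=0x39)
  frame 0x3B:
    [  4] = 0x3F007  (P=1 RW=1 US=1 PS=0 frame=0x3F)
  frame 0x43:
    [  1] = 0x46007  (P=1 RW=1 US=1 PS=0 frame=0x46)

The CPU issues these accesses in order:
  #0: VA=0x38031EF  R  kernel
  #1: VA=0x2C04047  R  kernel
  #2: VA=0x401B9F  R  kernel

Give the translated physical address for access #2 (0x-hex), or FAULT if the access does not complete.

Per-access translation:
#0 VA=0x38031EF (r,kernel):
  L0 @0x34[28] → 0x35007  P=1,RW=1,US=1,PS=0
  L1 @0x35[3] → 0x39007  P=1,RW=1,US=1,PS=0
  ⇒ phys 0x391EF  [2 reads]
#1 VA=0x2C04047 (r,kernel):
  L0 @0x34[22] → 0x3B007  P=1,RW=1,US=1,PS=0
  L1 @0x3B[4] → 0x3F007  P=1,RW=1,US=1,PS=0
  ⇒ phys 0x3F047  [2 reads]
#2 VA=0x401B9F (r,kernel):
  L0 @0x34[2] → 0x43007  P=1,RW=1,US=1,PS=0
  L1 @0x43[1] → 0x46007  P=1,RW=1,US=1,PS=0
  ⇒ phys 0x46B9F  [2 reads]

Access #2 PA: 0x46B9F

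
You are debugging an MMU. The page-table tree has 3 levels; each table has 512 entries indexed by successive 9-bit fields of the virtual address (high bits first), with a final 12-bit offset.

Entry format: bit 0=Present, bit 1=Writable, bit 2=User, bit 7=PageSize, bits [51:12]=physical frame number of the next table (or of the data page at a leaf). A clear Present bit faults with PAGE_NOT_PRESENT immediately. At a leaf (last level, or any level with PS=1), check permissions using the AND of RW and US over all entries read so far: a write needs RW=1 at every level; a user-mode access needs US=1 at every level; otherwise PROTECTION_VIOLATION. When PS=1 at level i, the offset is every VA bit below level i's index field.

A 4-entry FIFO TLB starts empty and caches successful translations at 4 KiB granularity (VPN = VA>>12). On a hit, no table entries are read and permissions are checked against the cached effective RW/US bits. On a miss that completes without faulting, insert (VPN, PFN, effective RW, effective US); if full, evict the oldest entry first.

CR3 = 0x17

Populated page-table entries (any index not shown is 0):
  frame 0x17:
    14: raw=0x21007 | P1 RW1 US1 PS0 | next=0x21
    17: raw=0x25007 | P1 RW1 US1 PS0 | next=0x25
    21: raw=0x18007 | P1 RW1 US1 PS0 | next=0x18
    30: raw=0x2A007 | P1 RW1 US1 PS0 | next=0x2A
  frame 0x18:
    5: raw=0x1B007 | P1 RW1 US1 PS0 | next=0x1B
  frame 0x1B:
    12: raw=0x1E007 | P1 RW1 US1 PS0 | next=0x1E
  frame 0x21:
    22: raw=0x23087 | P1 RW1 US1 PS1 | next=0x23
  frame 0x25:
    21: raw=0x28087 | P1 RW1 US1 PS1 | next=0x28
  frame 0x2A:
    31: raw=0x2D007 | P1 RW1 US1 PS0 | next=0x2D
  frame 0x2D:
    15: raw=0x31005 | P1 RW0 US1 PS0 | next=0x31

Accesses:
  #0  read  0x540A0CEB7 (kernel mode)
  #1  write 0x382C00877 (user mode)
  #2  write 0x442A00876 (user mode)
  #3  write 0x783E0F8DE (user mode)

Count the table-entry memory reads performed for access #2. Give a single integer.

Walk each access:
#0 VA=0x540A0CEB7 (r,kernel):
  L0 @0x17[21] → 0x18007  P=1,RW=1,US=1,PS=0
  L1 @0x18[5] → 0x1B007  P=1,RW=1,US=1,PS=0
  L2 @0x1B[12] → 0x1E007  P=1,RW=1,US=1,PS=0
  ✓ 0x1EEB7  — 3 lookups
#1 VA=0x382C00877 (w,user):
  L0 @0x17[14] → 0x21007  P=1,RW=1,US=1,PS=0
  L1 @0x21[22] → 0x23087  P=1,RW=1,US=1,PS=1
  ✓ 0x23877 (huge @L1)  — 2 lookups
#2 VA=0x442A00876 (w,user):
  L0 @0x17[17] → 0x25007  P=1,RW=1,US=1,PS=0
  L1 @0x25[21] → 0x28087  P=1,RW=1,US=1,PS=1
  ✓ 0x28876 (huge @L1)  — 2 lookups
#3 VA=0x783E0F8DE (w,user):
  L0 @0x17[30] → 0x2A007  P=1,RW=1,US=1,PS=0
  L1 @0x2A[31] → 0x2D007  P=1,RW=1,US=1,PS=0
  L2 @0x2D[15] → 0x31005  P=1,RW=0,US=1,PS=0
  ⇒ fault: PROTECTION_VIOLATION  — 3 lookups

Entries read for #2: 2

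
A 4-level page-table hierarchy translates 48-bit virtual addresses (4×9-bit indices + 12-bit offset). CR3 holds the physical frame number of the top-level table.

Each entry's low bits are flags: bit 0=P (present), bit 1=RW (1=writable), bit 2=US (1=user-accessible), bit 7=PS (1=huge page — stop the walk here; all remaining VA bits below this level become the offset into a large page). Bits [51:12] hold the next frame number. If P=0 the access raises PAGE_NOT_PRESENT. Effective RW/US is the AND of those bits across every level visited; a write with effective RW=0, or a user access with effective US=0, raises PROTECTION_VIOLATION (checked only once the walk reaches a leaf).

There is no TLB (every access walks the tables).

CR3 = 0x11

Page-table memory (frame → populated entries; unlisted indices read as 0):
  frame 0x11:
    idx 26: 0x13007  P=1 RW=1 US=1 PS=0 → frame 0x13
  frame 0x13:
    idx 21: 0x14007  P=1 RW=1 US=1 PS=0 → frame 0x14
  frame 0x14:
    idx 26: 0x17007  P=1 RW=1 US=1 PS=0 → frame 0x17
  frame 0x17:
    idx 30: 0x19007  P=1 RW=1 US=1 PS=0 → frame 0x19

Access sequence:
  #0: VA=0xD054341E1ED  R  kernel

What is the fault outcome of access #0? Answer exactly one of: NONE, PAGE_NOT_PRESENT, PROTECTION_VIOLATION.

Per-access translation:
#0 VA=0xD054341E1ED (r,kernel):
  L0: frame=0x11 idx=26 entry=0x13007 [P=1 RW=1 US=1 PS=0]
  L1: frame=0x13 idx=21 entry=0x14007 [P=1 RW=1 US=1 PS=0]
  L2: frame=0x14 idx=26 entry=0x17007 [P=1 RW=1 US=1 PS=0]
  L3: frame=0x17 idx=30 entry=0x19007 [P=1 RW=1 US=1 PS=0]
  ⇒ phys 0x191ED  [4 reads]

Access #0 fault: NONE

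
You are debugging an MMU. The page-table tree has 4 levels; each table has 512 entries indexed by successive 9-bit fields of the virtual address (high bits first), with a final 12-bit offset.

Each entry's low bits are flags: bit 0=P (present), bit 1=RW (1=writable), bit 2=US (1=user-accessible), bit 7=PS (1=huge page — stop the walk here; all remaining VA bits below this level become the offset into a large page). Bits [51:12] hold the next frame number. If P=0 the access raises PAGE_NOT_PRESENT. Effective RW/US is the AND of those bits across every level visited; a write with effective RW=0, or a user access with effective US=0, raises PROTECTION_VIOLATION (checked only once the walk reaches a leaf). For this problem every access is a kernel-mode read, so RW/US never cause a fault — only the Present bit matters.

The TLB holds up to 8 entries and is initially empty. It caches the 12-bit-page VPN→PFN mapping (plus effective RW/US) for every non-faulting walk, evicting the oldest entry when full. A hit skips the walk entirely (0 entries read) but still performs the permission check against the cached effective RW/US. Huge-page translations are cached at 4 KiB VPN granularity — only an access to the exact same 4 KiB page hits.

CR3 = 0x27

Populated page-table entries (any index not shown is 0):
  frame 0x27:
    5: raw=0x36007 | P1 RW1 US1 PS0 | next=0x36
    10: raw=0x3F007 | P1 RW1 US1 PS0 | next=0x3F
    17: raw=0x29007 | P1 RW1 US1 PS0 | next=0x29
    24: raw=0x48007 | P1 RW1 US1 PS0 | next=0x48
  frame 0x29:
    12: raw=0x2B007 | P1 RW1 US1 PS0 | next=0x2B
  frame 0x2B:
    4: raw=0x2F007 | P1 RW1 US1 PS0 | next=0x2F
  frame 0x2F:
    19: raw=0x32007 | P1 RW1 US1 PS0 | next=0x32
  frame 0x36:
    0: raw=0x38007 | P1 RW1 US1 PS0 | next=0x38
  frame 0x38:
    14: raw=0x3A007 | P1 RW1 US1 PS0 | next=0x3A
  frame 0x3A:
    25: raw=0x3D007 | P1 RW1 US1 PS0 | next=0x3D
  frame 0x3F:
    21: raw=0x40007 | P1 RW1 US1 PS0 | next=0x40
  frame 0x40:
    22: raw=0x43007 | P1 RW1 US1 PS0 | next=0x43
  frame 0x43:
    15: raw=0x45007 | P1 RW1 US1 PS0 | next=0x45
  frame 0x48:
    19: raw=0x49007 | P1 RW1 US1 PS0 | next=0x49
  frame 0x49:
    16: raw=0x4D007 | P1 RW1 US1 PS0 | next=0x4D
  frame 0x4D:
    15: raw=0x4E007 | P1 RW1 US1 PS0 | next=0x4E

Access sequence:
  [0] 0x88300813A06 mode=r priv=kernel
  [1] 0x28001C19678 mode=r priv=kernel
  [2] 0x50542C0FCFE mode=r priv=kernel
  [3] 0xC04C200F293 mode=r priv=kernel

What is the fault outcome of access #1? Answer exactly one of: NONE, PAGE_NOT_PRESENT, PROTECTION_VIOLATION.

Per-access translation:
#0 VA=0x88300813A06 (r,kernel):
  L0 @0x27[17] → 0x29007  P=1,RW=1,US=1,PS=0
  L1 @0x29[12] → 0x2B007  P=1,RW=1,US=1,PS=0
  L2 @0x2B[4] → 0x2F007  P=1,RW=1,US=1,PS=0
  L3 @0x2F[19] → 0x32007  P=1,RW=1,US=1,PS=0
  ✓ 0x32A06  — 4 lookups
#1 VA=0x28001C19678 (r,kernel):
  L0 @0x27[5] → 0x36007  P=1,RW=1,US=1,PS=0
  L1 @0x36[0] → 0x38007  P=1,RW=1,US=1,PS=0
  L2 @0x38[14] → 0x3A007  P=1,RW=1,US=1,PS=0
  L3 @0x3A[25] → 0x3D007  P=1,RW=1,US=1,PS=0
  ✓ 0x3D678  — 4 lookups
#2 VA=0x50542C0FCFE (r,kernel):
  L0 @0x27[10] → 0x3F007  P=1,RW=1,US=1,PS=0
  L1 @0x3F[21] → 0x40007  P=1,RW=1,US=1,PS=0
  L2 @0x40[22] → 0x43007  P=1,RW=1,US=1,PS=0
  L3 @0x43[15] → 0x45007  P=1,RW=1,US=1,PS=0
  ✓ 0x45CFE  — 4 lookups
#3 VA=0xC04C200F293 (r,kernel):
  L0 @0x27[24] → 0x48007  P=1,RW=1,US=1,PS=0
  L1 @0x48[19] → 0x49007  P=1,RW=1,US=1,PS=0
  L2 @0x49[16] → 0x4D007  P=1,RW=1,US=1,PS=0
  L3 @0x4D[15] → 0x4E007  P=1,RW=1,US=1,PS=0
  ✓ 0x4E293  — 4 lookups

Access #1 fault: NONE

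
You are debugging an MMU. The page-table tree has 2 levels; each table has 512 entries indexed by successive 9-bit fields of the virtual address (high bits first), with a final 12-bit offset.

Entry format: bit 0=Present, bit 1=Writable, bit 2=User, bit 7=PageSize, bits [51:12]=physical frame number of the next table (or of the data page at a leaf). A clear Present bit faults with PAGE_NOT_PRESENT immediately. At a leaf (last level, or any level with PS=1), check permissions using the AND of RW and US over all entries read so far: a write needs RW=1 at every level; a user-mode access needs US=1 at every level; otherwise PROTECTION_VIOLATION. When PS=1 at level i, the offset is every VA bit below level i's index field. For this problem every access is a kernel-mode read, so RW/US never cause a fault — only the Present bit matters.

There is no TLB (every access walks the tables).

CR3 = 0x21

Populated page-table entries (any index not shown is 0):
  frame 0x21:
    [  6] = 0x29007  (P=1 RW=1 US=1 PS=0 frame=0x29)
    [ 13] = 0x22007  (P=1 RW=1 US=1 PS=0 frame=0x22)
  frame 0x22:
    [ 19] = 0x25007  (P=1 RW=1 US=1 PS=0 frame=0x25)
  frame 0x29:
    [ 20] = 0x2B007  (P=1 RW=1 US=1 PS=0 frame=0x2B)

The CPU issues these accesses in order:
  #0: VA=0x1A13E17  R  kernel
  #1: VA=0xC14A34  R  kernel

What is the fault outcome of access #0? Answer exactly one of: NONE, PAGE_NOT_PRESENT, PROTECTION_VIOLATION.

Per-access translation:
#0 VA=0x1A13E17 (r,kernel):
  [0] read 0x21 idx=13: raw=0x22007 flags P=1 W=1 U=1 S=0
  [1] read 0x22 idx=19: raw=0x25007 flags P=1 W=1 U=1 S=0
  ⇒ phys 0x25E17  [2 reads]
#1 VA=0xC14A34 (r,kernel):
  [0] read 0x21 idx=6: raw=0x29007 flags P=1 W=1 U=1 S=0
  [1] read 0x29 idx=20: raw=0x2B007 flags P=1 W=1 U=1 S=0
  ⇒ phys 0x2BA34  [2 reads]

Access #0 fault: NONE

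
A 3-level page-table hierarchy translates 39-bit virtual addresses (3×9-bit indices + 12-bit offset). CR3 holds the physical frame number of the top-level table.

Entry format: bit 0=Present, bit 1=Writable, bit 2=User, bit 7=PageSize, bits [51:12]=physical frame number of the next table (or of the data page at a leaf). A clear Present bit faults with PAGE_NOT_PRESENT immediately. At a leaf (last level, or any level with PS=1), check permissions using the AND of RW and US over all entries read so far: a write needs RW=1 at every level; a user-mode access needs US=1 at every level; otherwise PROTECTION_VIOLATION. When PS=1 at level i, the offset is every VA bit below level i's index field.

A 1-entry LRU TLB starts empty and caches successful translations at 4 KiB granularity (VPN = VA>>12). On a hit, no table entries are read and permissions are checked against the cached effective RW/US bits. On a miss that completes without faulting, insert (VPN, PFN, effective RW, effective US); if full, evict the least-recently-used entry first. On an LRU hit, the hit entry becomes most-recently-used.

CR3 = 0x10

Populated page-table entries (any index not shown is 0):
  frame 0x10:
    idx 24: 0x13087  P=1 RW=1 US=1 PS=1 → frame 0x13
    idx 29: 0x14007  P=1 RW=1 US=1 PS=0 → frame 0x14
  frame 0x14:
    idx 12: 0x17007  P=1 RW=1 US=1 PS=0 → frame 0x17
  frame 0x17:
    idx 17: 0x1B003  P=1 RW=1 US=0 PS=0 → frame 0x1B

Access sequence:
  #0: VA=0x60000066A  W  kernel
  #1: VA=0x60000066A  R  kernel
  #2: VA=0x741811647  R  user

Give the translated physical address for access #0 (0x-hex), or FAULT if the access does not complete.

Walk each access:
#0 VA=0x60000066A (w,kernel):
  L0 @0x10[24] → 0x13087  P=1,RW=1,US=1,PS=1
  ✓ 0x1366A (huge @L0)  — 1 lookups
#1 VA=0x60000066A (r,kernel):
  TLB hit vpn=0x600000 → PA=0x1366A
#2 VA=0x741811647 (r,user):
  L0 @0x10[29] → 0x14007  P=1,RW=1,US=1,PS=0
  L1 @0x14[12] → 0x17007  P=1,RW=1,US=1,PS=0
  L2 @0x17[17] → 0x1B003  P=1,RW=1,US=0,PS=0
  ✗ PROTECTION_VIOLATION  [3 reads]

Access #0 PA: 0x1366A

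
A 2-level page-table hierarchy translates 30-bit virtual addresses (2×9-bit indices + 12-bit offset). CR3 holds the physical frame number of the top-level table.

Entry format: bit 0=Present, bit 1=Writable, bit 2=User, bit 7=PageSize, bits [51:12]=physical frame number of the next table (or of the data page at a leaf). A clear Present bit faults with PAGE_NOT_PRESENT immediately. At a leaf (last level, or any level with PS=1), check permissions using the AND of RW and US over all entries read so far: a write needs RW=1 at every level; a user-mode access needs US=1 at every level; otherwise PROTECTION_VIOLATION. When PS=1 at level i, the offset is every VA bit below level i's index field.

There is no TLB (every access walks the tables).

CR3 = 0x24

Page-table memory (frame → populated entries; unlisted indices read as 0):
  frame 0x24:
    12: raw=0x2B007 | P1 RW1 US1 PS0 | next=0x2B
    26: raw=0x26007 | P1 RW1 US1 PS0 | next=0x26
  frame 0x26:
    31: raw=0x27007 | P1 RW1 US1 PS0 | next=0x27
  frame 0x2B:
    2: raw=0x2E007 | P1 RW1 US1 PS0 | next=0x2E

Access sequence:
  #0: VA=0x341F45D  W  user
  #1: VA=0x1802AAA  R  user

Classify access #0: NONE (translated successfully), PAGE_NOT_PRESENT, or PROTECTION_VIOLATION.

Trace:
#0 VA=0x341F45D (w,user):
  lvl0: tbl 0x24, slot 26 ⇒ 0x26007 (P1/RW1/US1/PS0)
  lvl1: tbl 0x26, slot 31 ⇒ 0x27007 (P1/RW1/US1/PS0)
  ⇒ phys 0x2745D  [2 reads]
#1 VA=0x1802AAA (r,user):
  lvl0: tbl 0x24, slot 12 ⇒ 0x2B007 (P1/RW1/US1/PS0)
  lvl1: tbl 0x2B, slot 2 ⇒ 0x2E007 (P1/RW1/US1/PS0)
  ⇒ phys 0x2EAAA  [2 reads]

Access #0 fault: NONE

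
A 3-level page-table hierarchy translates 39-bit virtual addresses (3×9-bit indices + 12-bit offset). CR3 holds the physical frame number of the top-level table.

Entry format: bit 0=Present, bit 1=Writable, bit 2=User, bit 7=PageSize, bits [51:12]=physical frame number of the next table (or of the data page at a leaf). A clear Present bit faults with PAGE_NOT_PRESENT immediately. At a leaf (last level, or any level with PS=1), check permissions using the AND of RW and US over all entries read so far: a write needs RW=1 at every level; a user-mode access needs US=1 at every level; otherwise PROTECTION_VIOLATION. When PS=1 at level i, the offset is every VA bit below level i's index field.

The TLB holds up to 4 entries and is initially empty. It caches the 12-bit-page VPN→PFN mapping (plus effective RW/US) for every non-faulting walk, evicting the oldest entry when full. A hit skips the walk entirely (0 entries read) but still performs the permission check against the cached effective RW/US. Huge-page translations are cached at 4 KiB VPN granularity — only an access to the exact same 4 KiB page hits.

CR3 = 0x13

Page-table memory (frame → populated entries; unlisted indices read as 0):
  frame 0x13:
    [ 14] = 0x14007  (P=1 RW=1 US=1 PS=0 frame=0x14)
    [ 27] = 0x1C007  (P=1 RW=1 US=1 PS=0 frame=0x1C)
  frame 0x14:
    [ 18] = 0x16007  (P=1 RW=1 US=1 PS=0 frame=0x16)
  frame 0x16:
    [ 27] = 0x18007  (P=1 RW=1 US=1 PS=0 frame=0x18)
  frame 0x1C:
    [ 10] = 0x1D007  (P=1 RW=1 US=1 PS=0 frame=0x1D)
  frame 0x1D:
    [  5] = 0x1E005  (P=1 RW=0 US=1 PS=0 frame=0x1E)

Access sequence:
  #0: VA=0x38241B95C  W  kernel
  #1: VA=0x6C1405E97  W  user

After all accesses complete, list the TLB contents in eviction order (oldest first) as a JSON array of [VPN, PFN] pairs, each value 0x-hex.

Walk each access:
#0 VA=0x38241B95C (w,kernel):
  [0] read 0x13 idx=14: raw=0x14007 flags P=1 W=1 U=1 S=0
  [1] read 0x14 idx=18: raw=0x16007 flags P=1 W=1 U=1 S=0
  [2] read 0x16 idx=27: raw=0x18007 flags P=1 W=1 U=1 S=0
  ⇒ phys 0x1895C  [3 reads]
#1 VA=0x6C1405E97 (w,user):
  [0] read 0x13 idx=27: raw=0x1C007 flags P=1 W=1 U=1 S=0
  [1] read 0x1C idx=10: raw=0x1D007 flags P=1 W=1 U=1 S=0
  [2] read 0x1D idx=5: raw=0x1E005 flags P=1 W=0 U=1 S=0
  ✗ PROTECTION_VIOLATION  [3 reads]

TLB: [["0x38241B", "0x18"]]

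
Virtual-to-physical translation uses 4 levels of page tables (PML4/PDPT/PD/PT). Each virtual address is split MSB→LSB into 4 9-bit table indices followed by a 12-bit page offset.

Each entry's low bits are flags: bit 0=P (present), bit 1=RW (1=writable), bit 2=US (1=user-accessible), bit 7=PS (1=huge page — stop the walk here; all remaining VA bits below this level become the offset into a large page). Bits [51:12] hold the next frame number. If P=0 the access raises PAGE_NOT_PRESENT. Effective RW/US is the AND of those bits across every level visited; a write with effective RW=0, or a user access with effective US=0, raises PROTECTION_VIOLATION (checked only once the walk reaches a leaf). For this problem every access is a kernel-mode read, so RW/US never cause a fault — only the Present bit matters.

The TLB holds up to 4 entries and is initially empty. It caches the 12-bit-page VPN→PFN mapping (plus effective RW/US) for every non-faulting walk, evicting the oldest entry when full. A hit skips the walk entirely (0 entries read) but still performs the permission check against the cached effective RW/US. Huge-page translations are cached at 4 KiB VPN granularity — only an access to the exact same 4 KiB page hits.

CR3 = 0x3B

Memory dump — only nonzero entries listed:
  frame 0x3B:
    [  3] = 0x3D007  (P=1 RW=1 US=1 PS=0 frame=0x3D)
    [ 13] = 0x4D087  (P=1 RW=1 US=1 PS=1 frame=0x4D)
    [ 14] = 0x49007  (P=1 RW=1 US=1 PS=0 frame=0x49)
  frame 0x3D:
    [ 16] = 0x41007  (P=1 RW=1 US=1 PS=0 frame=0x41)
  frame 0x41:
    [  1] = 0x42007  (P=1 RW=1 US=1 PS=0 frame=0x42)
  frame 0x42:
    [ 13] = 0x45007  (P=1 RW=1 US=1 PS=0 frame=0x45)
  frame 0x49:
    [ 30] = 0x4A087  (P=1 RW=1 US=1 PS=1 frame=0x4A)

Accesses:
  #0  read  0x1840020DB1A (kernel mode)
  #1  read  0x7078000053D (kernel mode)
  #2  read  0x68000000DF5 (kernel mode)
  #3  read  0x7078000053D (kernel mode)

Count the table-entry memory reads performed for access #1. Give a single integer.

Trace:
#0 VA=0x1840020DB1A (r,kernel):
  L0 @0x3B[3] → 0x3D007  P=1,RW=1,US=1,PS=0
  L1 @0x3D[16] → 0x41007  P=1,RW=1,US=1,PS=0
  L2 @0x41[1] → 0x42007  P=1,RW=1,US=1,PS=0
  L3 @0x42[13] → 0x45007  P=1,RW=1,US=1,PS=0
  ⇒ phys 0x45B1A  [4 reads]
#1 VA=0x7078000053D (r,kernel):
  L0 @0x3B[14] → 0x49007  P=1,RW=1,US=1,PS=0
  L1 @0x49[30] → 0x4A087  P=1,RW=1,US=1,PS=1
  ⇒ phys 0x4A53D (huge @L1)  [2 reads]
#2 VA=0x68000000DF5 (r,kernel):
  L0 @0x3B[13] → 0x4D087  P=1,RW=1,US=1,PS=1
  ⇒ phys 0x4DDF5 (huge @L0)  [1 reads]
#3 VA=0x7078000053D (r,kernel):
  TLB hit vpn=0x70780000 → PA=0x4A53D

Entries read for #1: 2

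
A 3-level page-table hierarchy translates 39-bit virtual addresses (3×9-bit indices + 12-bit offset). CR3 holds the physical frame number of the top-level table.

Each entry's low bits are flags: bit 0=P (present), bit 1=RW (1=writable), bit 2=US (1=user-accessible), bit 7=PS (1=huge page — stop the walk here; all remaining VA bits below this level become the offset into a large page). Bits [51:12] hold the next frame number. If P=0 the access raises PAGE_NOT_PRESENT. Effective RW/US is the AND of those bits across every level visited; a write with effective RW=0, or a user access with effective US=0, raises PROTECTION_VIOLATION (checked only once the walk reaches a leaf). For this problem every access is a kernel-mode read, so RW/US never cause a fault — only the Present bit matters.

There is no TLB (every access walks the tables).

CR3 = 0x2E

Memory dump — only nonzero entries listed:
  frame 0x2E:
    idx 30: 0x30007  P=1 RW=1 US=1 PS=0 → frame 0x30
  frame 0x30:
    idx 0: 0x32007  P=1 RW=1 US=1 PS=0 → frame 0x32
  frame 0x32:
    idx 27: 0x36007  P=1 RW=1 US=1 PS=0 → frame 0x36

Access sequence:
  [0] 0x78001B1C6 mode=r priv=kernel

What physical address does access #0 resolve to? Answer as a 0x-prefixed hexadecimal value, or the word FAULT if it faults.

Walk each access:
#0 VA=0x78001B1C6 (r,kernel):
  lvl0: tbl 0x2E, slot 30 ⇒ 0x30007 (P1/RW1/US1/PS0)
  lvl1: tbl 0x30, slot 0 ⇒ 0x32007 (P1/RW1/US1/PS0)
  lvl2: tbl 0x32, slot 27 ⇒ 0x36007 (P1/RW1/US1/PS0)
  ✓ 0x361C6  — 3 lookups

Access #0 PA: 0x361C6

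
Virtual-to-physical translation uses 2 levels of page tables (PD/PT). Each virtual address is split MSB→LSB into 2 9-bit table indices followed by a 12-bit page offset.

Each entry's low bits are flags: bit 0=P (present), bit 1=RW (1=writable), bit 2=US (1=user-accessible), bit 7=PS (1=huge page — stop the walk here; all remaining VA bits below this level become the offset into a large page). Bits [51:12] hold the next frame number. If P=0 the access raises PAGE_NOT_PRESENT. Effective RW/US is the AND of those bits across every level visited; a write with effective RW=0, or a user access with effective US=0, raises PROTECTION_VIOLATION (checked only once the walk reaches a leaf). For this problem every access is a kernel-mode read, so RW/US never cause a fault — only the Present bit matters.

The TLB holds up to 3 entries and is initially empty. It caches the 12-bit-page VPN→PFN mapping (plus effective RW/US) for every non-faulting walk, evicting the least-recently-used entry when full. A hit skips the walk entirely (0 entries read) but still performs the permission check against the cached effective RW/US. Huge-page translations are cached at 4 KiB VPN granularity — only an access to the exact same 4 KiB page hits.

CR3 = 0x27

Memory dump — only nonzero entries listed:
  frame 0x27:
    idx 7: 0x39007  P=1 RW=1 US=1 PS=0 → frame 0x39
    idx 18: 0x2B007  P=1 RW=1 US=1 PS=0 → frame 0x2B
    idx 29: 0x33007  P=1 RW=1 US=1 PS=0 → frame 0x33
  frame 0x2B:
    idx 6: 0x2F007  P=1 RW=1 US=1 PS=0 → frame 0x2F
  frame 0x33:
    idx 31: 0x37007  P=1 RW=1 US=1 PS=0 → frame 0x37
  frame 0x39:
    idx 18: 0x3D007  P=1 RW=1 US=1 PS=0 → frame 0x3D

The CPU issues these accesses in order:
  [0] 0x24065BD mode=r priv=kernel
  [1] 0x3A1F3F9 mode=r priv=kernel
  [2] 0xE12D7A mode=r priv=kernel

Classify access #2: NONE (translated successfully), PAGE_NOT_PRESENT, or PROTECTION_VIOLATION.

Trace:
#0 VA=0x24065BD (r,kernel):
  lvl0: tbl 0x27, slot 18 ⇒ 0x2B007 (P1/RW1/US1/PS0)
  lvl1: tbl 0x2B, slot 6 ⇒ 0x2F007 (P1/RW1/US1/PS0)
  → PA=0x2F5BD  (2 entries read)
#1 VA=0x3A1F3F9 (r,kernel):
  lvl0: tbl 0x27, slot 29 ⇒ 0x33007 (P1/RW1/US1/PS0)
  lvl1: tbl 0x33, slot 31 ⇒ 0x37007 (P1/RW1/US1/PS0)
  → PA=0x373F9  (2 entries read)
#2 VA=0xE12D7A (r,kernel):
  lvl0: tbl 0x27, slot 7 ⇒ 0x39007 (P1/RW1/US1/PS0)
  lvl1: tbl 0x39, slot 18 ⇒ 0x3D007 (P1/RW1/US1/PS0)
  → PA=0x3DD7A  (2 entries read)

Access #2 fault: NONE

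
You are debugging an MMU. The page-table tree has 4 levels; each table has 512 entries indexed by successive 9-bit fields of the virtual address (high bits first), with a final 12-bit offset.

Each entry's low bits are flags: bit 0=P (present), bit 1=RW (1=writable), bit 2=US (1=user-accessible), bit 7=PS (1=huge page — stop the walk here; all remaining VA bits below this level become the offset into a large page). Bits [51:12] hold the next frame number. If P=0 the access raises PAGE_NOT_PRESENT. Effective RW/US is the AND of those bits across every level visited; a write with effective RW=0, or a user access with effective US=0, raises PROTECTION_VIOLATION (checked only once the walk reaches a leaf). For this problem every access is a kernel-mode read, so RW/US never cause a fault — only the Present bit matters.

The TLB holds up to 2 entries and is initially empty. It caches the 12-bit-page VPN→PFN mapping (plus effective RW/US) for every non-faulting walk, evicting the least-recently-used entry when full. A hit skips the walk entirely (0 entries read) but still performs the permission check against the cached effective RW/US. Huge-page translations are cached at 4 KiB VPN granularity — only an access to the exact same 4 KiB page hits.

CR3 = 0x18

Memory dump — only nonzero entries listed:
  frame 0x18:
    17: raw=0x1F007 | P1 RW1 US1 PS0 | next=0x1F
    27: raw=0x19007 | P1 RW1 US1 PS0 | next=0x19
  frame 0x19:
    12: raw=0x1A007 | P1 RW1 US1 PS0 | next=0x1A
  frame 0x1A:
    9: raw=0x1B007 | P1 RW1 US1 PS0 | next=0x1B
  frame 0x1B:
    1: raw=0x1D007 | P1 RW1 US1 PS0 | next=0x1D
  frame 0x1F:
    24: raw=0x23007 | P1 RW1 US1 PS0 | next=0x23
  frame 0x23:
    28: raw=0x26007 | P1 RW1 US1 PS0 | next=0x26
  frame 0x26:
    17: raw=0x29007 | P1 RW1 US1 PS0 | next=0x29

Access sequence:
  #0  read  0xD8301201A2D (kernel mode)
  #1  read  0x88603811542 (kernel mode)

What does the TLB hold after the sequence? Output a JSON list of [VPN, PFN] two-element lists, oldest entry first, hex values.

Trace:
#0 VA=0xD8301201A2D (r,kernel):
  L0 @0x18[27] → 0x19007  P=1,RW=1,US=1,PS=0
  L1 @0x19[12] → 0x1A007  P=1,RW=1,US=1,PS=0
  L2 @0x1A[9] → 0x1B007  P=1,RW=1,US=1,PS=0
  L3 @0x1B[1] → 0x1D007  P=1,RW=1,US=1,PS=0
  ⇒ phys 0x1DA2D  [4 reads]
#1 VA=0x88603811542 (r,kernel):
  L0 @0x18[17] → 0x1F007  P=1,RW=1,US=1,PS=0
  L1 @0x1F[24] → 0x23007  P=1,RW=1,US=1,PS=0
  L2 @0x23[28] → 0x26007  P=1,RW=1,US=1,PS=0
  L3 @0x26[17] → 0x29007  P=1,RW=1,US=1,PS=0
  ⇒ phys 0x29542  [4 reads]

TLB: [["0xD8301201", "0x1D"], ["0x88603811", "0x29"]]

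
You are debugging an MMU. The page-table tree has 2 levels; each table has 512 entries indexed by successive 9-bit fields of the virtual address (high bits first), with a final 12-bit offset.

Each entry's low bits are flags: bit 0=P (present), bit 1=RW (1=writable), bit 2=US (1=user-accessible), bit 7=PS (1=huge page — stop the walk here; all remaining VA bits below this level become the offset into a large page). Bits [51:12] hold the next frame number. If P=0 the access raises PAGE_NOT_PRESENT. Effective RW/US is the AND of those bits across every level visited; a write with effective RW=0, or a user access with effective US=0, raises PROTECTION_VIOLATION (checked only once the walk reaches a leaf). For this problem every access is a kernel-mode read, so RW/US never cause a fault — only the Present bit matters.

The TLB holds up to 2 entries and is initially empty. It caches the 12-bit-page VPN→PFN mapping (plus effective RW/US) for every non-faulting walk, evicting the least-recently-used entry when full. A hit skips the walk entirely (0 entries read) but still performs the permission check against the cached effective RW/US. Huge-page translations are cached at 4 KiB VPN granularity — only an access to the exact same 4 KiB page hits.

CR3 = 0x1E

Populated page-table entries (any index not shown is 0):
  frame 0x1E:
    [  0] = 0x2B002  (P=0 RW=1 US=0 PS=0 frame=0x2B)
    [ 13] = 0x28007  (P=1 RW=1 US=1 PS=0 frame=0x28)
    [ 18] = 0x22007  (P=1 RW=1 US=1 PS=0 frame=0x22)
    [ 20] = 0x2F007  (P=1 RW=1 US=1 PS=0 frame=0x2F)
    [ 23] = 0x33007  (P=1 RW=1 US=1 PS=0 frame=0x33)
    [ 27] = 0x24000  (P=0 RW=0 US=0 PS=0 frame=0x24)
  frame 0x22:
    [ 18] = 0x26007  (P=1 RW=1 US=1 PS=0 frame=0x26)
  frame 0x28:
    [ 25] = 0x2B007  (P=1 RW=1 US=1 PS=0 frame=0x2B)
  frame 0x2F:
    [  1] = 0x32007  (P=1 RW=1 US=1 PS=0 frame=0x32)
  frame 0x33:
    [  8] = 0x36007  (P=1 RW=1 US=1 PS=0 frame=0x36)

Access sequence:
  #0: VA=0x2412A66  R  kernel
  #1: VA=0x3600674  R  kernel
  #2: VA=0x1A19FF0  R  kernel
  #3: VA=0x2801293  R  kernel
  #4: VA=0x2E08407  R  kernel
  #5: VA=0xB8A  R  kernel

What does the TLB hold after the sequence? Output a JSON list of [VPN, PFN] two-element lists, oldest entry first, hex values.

Trace:
#0 VA=0x2412A66 (r,kernel):
  lvl0: tbl 0x1E, slot 18 ⇒ 0x22007 (P1/RW1/US1/PS0)
  lvl1: tbl 0x22, slot 18 ⇒ 0x26007 (P1/RW1/US1/PS0)
  ✓ 0x26A66  — 2 lookups
#1 VA=0x3600674 (r,kernel):
  lvl0: tbl 0x1E, slot 27 ⇒ 0x24000 (P0/RW0/US0/PS0)
  ⇒ fault: PAGE_NOT_PRESENT  — 1 lookups
#2 VA=0x1A19FF0 (r,kernel):
  lvl0: tbl 0x1E, slot 13 ⇒ 0x28007 (P1/RW1/US1/PS0)
  lvl1: tbl 0x28, slot 25 ⇒ 0x2B007 (P1/RW1/US1/PS0)
  ✓ 0x2BFF0  — 2 lookups
#3 VA=0x2801293 (r,kernel):
  lvl0: tbl 0x1E, slot 20 ⇒ 0x2F007 (P1/RW1/US1/PS0)
  lvl1: tbl 0x2F, slot 1 ⇒ 0x32007 (P1/RW1/US1/PS0)
  ✓ 0x32293  — 2 lookups
#4 VA=0x2E08407 (r,kernel):
  lvl0: tbl 0x1E, slot 23 ⇒ 0x33007 (P1/RW1/US1/PS0)
  lvl1: tbl 0x33, slot 8 ⇒ 0x36007 (P1/RW1/US1/PS0)
  ✓ 0x36407  — 2 lookups
#5 VA=0xB8A (r,kernel):
  lvl0: tbl 0x1E, slot 0 ⇒ 0x2B002 (P0/RW1/US0/PS0)
  ⇒ fault: PAGE_NOT_PRESENT  — 1 lookups

TLB: [["0x2801", "0x32"], ["0x2E08", "0x36"]]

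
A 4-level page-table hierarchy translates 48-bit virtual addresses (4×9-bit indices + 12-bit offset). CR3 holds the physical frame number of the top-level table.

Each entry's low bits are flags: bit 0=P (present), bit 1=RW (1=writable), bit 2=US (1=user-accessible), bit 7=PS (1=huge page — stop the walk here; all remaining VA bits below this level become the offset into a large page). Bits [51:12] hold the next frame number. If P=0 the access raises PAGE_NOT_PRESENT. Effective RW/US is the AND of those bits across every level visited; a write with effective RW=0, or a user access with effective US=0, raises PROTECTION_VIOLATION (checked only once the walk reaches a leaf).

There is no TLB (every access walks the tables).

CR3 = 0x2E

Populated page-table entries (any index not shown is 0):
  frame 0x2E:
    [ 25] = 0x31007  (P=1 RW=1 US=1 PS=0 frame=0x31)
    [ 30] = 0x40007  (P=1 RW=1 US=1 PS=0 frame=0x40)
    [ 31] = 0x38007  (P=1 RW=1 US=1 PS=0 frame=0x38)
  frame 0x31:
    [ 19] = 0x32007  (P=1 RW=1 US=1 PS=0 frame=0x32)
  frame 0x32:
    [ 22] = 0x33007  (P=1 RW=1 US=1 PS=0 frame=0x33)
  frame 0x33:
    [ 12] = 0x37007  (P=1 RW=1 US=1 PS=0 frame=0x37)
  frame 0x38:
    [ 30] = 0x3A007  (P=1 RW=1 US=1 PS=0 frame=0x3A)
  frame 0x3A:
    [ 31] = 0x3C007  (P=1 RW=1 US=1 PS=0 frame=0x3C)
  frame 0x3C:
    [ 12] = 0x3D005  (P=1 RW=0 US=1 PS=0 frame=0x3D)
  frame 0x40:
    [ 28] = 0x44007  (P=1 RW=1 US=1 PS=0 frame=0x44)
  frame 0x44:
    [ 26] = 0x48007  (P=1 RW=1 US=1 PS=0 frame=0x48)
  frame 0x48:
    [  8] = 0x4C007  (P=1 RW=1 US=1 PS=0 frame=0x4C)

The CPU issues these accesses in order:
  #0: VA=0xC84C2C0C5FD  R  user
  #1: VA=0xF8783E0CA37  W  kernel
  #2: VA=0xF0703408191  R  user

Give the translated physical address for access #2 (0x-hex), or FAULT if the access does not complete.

Walk each access:
#0 VA=0xC84C2C0C5FD (r,user):
  lvl0: tbl 0x2E, slot 25 ⇒ 0x31007 (P1/RW1/US1/PS0)
  lvl1: tbl 0x31, slot 19 ⇒ 0x32007 (P1/RW1/US1/PS0)
  lvl2: tbl 0x32, slot 22 ⇒ 0x33007 (P1/RW1/US1/PS0)
  lvl3: tbl 0x33, slot 12 ⇒ 0x37007 (P1/RW1/US1/PS0)
  → PA=0x375FD  (4 entries read)
#1 VA=0xF8783E0CA37 (w,kernel):
  lvl0: tbl 0x2E, slot 31 ⇒ 0x38007 (P1/RW1/US1/PS0)
  lvl1: tbl 0x38, slot 30 ⇒ 0x3A007 (P1/RW1/US1/PS0)
  lvl2: tbl 0x3A, slot 31 ⇒ 0x3C007 (P1/RW1/US1/PS0)
  lvl3: tbl 0x3C, slot 12 ⇒ 0x3D005 (P1/RW0/US1/PS0)
  ✗ PROTECTION_VIOLATION  [4 reads]
#2 VA=0xF0703408191 (r,user):
  lvl0: tbl 0x2E, slot 30 ⇒ 0x40007 (P1/RW1/US1/PS0)
  lvl1: tbl 0x40, slot 28 ⇒ 0x44007 (P1/RW1/US1/PS0)
  lvl2: tbl 0x44, slot 26 ⇒ 0x48007 (P1/RW1/US1/PS0)
  lvl3: tbl 0x48, slot 8 ⇒ 0x4C007 (P1/RW1/US1/PS0)
  → PA=0x4C191  (4 entries read)

Access #2 PA: 0x4C191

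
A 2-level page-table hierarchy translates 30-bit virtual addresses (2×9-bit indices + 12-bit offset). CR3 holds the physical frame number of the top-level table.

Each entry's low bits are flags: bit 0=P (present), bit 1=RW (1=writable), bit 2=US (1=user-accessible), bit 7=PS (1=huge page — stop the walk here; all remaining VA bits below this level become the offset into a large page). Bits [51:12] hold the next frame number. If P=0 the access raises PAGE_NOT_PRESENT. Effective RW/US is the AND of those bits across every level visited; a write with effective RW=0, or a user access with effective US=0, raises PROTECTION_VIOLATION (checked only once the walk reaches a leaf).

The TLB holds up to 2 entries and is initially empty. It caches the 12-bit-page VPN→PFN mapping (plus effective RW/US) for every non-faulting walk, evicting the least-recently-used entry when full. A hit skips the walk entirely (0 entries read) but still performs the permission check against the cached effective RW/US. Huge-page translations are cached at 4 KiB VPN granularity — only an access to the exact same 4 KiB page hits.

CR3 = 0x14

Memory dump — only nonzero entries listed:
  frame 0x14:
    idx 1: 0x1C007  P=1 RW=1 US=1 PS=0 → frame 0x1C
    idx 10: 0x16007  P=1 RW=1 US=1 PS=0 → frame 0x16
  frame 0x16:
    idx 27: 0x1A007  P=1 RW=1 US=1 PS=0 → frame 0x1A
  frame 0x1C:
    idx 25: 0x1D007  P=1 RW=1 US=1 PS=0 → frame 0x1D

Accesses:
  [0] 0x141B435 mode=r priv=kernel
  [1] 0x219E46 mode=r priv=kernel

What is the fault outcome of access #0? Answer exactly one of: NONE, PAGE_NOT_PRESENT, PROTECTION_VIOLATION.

Walk each access:
#0 VA=0x141B435 (r,kernel):
  L0: frame=0x14 idx=10 entry=0x16007 [P=1 RW=1 US=1 PS=0]
  L1: frame=0x16 idx=27 entry=0x1A007 [P=1 RW=1 US=1 PS=0]
  ✓ 0x1A435  — 2 lookups
#1 VA=0x219E46 (r,kernel):
  L0: frame=0x14 idx=1 entry=0x1C007 [P=1 RW=1 US=1 PS=0]
  L1: frame=0x1C idx=25 entry=0x1D007 [P=1 RW=1 US=1 PS=0]
  ✓ 0x1DE46  — 2 lookups

Access #0 fault: NONE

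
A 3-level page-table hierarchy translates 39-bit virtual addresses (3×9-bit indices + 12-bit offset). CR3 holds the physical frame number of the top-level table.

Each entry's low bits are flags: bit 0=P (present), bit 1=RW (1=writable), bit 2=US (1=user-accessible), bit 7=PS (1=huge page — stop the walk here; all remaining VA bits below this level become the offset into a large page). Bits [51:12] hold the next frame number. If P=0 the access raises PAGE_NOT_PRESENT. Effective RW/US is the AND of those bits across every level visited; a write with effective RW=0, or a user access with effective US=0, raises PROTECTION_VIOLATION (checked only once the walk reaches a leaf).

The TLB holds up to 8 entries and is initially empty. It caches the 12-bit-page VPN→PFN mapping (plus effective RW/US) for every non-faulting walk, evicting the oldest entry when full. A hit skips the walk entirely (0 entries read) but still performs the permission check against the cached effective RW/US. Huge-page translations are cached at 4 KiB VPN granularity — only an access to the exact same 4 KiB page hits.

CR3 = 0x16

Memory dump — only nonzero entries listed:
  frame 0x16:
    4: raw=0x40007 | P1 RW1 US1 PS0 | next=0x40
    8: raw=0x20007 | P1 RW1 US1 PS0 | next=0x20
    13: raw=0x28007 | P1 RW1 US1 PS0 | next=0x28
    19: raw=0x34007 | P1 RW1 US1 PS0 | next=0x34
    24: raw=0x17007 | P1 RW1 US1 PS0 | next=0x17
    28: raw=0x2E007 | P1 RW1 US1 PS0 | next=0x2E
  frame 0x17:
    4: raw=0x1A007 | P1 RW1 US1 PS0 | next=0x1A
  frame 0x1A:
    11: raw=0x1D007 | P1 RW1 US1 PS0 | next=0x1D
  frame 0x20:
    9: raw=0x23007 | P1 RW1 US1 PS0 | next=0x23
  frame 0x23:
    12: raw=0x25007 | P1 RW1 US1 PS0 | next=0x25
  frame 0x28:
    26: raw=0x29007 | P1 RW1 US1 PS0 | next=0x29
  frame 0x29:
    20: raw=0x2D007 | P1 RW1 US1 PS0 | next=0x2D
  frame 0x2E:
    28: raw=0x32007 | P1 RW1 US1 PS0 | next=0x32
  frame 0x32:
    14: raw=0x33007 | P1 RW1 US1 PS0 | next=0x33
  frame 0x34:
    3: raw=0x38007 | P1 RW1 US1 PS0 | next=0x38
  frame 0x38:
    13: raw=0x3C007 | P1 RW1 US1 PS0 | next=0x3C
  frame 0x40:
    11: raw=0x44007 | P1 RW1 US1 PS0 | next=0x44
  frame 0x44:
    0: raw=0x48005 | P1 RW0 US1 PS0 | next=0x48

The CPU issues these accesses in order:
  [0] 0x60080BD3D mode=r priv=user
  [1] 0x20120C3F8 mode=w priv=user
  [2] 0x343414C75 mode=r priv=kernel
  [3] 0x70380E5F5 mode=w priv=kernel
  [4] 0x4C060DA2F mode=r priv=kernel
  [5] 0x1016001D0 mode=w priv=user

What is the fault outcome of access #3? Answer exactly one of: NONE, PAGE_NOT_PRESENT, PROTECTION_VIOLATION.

Per-access translation:
#0 VA=0x60080BD3D (r,user):
  L0: frame=0x16 idx=24 entry=0x17007 [P=1 RW=1 US=1 PS=0]
  L1: frame=0x17 idx=4 entry=0x1A007 [P=1 RW=1 US=1 PS=0]
  L2: frame=0x1A idx=11 entry=0x1D007 [P=1 RW=1 US=1 PS=0]
  ⇒ phys 0x1DD3D  [3 reads]
#1 VA=0x20120C3F8 (w,user):
  L0: frame=0x16 idx=8 entry=0x20007 [P=1 RW=1 US=1 PS=0]
  L1: frame=0x20 idx=9 entry=0x23007 [P=1 RW=1 US=1 PS=0]
  L2: frame=0x23 idx=12 entry=0x25007 [P=1 RW=1 US=1 PS=0]
  ⇒ phys 0x253F8  [3 reads]
#2 VA=0x343414C75 (r,kernel):
  L0: frame=0x16 idx=13 entry=0x28007 [P=1 RW=1 US=1 PS=0]
  L1: frame=0x28 idx=26 entry=0x29007 [P=1 RW=1 US=1 PS=0]
  L2: frame=0x29 idx=20 entry=0x2D007 [P=1 RW=1 US=1 PS=0]
  ⇒ phys 0x2DC75  [3 reads]
#3 VA=0x70380E5F5 (w,kernel):
  L0: frame=0x16 idx=28 entry=0x2E007 [P=1 RW=1 US=1 PS=0]
  L1: frame=0x2E idx=28 entry=0x32007 [P=1 RW=1 US=1 PS=0]
  L2: frame=0x32 idx=14 entry=0x33007 [P=1 RW=1 US=1 PS=0]
  ⇒ phys 0x335F5  [3 reads]
#4 VA=0x4C060DA2F (r,kernel):
  L0: frame=0x16 idx=19 entry=0x34007 [P=1 RW=1 US=1 PS=0]
  L1: frame=0x34 idx=3 entry=0x38007 [P=1 RW=1 US=1 PS=0]
  L2: frame=0x38 idx=13 entry=0x3C007 [P=1 RW=1 US=1 PS=0]
  ⇒ phys 0x3CA2F  [3 reads]
#5 VA=0x1016001D0 (w,user):
  L0: frame=0x16 idx=4 entry=0x40007 [P=1 RW=1 US=1 PS=0]
  L1: frame=0x40 idx=11 entry=0x44007 [P=1 RW=1 US=1 PS=0]
  L2: frame=0x44 idx=0 entry=0x48005 [P=1 RW=0 US=1 PS=0]
  ✗ PROTECTION_VIOLATION  [3 reads]

Access #3 fault: NONE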